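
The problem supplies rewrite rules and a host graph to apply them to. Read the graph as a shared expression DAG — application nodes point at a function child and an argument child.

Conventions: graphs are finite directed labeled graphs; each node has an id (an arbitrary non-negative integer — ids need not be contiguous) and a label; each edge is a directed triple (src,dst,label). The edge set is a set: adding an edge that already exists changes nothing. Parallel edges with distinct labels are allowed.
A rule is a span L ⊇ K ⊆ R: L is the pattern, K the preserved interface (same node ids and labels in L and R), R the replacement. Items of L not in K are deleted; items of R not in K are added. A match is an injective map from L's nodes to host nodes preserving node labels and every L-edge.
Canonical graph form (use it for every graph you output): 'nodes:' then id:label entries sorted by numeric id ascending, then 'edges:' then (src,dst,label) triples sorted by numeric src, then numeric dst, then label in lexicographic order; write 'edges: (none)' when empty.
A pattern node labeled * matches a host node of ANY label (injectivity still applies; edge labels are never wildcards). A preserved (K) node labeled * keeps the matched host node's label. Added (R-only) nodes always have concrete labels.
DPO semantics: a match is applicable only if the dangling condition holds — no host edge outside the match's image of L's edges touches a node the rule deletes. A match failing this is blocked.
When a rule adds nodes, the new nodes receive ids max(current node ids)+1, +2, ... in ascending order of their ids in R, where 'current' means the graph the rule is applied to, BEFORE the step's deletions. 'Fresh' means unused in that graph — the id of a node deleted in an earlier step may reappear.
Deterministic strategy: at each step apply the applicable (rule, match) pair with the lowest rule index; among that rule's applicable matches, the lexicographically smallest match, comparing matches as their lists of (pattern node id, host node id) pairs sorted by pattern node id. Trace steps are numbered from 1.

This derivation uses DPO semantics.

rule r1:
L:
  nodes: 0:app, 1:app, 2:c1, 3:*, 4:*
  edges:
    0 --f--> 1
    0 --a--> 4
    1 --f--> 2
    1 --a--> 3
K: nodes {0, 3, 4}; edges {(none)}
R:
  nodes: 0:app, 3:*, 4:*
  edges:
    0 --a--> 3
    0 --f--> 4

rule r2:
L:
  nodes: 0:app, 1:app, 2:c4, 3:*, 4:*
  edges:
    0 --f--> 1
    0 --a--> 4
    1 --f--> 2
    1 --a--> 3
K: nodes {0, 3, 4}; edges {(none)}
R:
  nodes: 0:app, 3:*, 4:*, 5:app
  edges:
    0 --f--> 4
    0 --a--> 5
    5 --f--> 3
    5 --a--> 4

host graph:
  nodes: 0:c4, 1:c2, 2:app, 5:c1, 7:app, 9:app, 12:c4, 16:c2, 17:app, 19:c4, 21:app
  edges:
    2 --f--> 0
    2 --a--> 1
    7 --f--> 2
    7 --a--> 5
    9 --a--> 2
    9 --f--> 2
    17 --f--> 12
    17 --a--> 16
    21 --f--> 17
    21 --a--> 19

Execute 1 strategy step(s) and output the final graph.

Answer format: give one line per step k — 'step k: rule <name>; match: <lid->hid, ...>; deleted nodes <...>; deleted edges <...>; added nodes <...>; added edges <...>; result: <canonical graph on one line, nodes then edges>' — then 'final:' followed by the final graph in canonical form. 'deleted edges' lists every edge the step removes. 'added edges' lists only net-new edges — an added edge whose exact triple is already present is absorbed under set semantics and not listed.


step 1: rule r2; match: 0->21, 1->17, 2->12, 3->16, 4->19; deleted nodes 12, 17; deleted edges (17,12,f); (17,16,a); (21,17,f); (21,19,a); added nodes 22; added edges (21,19,f); (21,22,a); (22,16,f); (22,19,a); result: nodes: 0:c4, 1:c2, 2:app, 5:c1, 7:app, 9:app, 16:c2, 19:c4, 21:app, 22:app edges: (2,0,f); (2,1,a); (7,2,f); (7,5,a); (9,2,a); (9,2,f); (21,19,f); (21,22,a); (22,16,f); (22,19,a)
final:
nodes: 0:c4, 1:c2, 2:app, 5:c1, 7:app, 9:app, 16:c2, 19:c4, 21:app, 22:app
edges: (2,0,f); (2,1,a); (7,2,f); (7,5,a); (9,2,a); (9,2,f); (21,19,f); (21,22,a); (22,16,f); (22,19,a)


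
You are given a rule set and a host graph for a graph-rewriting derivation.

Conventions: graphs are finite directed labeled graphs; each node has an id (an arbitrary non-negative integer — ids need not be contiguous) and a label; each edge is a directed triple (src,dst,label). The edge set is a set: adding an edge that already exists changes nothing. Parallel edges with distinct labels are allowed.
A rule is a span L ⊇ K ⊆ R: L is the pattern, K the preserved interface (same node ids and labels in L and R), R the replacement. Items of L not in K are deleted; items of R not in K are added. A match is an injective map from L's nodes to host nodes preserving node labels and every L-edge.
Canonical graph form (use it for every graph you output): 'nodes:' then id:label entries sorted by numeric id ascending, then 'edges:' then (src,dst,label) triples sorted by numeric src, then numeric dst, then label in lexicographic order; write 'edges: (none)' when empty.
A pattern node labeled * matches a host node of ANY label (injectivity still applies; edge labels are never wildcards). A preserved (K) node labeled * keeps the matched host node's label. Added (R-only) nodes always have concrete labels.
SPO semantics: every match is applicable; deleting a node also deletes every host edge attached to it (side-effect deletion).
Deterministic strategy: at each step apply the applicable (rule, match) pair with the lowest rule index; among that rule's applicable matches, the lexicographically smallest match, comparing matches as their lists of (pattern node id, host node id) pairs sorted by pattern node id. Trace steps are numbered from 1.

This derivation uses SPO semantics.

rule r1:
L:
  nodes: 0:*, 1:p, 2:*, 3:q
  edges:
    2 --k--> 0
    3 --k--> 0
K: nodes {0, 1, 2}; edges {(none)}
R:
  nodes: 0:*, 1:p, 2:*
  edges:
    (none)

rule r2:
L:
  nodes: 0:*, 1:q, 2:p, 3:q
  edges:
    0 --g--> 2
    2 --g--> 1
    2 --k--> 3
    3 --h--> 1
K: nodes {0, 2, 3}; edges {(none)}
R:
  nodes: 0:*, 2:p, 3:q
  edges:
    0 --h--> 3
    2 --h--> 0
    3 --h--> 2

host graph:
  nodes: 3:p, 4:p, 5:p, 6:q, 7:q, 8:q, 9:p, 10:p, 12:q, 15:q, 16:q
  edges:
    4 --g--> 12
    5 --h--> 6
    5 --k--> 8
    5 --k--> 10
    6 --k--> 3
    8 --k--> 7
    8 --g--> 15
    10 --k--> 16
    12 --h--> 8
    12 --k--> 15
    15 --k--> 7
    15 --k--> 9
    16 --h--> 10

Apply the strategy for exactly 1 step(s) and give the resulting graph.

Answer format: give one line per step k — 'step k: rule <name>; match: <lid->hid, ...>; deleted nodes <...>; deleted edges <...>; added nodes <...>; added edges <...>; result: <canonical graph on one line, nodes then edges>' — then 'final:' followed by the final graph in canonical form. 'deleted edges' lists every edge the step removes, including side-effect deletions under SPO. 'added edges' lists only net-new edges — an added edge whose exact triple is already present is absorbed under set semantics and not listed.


step 1: rule r1; match: 0->7, 1->3, 2->8, 3->15; deleted nodes 15; deleted edges (8,7,k); (8,15,g); (12,15,k); (15,7,k); (15,9,k); added nodes (none); added edges (none); result: nodes: 3:p, 4:p, 5:p, 6:q, 7:q, 8:q, 9:p, 10:p, 12:q, 16:q edges: (4,12,g); (5,6,h); (5,8,k); (5,10,k); (6,3,k); (10,16,k); (12,8,h); (16,10,h)
final:
nodes: 3:p, 4:p, 5:p, 6:q, 7:q, 8:q, 9:p, 10:p, 12:q, 16:q
edges: (4,12,g); (5,6,h); (5,8,k); (5,10,k); (6,3,k); (10,16,k); (12,8,h); (16,10,h)


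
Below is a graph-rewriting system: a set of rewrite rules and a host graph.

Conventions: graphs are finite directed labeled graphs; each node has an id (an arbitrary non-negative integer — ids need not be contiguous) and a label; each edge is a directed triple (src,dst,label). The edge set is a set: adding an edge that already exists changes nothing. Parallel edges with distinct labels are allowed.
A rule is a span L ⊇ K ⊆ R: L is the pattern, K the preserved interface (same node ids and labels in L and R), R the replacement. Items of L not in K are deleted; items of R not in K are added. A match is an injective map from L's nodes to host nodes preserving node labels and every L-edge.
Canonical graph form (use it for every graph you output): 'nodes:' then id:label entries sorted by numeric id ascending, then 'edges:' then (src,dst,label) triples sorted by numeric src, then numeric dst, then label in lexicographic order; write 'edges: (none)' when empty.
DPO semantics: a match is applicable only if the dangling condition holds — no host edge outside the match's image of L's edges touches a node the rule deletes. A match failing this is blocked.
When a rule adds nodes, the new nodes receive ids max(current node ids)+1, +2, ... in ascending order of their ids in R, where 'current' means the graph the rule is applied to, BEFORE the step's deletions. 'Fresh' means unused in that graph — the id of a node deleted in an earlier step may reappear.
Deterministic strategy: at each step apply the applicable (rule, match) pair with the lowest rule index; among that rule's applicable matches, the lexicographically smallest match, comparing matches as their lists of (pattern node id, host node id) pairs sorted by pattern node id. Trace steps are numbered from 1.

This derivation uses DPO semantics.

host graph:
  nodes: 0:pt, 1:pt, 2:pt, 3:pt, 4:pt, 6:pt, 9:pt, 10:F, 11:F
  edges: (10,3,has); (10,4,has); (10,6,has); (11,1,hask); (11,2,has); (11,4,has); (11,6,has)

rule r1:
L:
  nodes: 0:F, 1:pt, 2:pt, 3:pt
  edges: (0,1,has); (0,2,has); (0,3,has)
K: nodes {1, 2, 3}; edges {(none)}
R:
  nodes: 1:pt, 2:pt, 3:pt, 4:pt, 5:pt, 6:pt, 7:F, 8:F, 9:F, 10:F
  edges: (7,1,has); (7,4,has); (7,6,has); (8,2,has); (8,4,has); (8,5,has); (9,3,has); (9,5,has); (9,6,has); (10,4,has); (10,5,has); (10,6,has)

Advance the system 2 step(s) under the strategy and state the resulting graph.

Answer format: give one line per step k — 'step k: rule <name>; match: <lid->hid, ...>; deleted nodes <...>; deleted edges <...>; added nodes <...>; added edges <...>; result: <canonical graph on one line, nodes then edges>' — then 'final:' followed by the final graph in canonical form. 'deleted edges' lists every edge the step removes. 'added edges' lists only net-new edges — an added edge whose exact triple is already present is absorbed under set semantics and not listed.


step 1: rule r1; match: 0->10, 1->3, 2->4, 3->6; deleted nodes 10; deleted edges (10,3,has); (10,4,has); (10,6,has); added nodes 12, 13, 14, 15, 16, 17, 18; added edges (15,3,has); (15,12,has); (15,14,has); (16,4,has); (16,12,has); (16,13,has); (17,6,has); (17,13,has); (17,14,has); (18,12,has); (18,13,has); (18,14,has); result: nodes: 0:pt, 1:pt, 2:pt, 3:pt, 4:pt, 6:pt, 9:pt, 11:F, 12:pt, 13:pt, 14:pt, 15:F, 16:F, 17:F, 18:F edges: (11,1,hask); (11,2,has); (11,4,has); (11,6,has); (15,3,has); (15,12,has); (15,14,has); (16,4,has); (16,12,has); (16,13,has); (17,6,has); (17,13,has); (17,14,has); (18,12,has); (18,13,has); (18,14,has)
step 2: rule r1; match: 0->15, 1->3, 2->12, 3->14; deleted nodes 15; deleted edges (15,3,has); (15,12,has); (15,14,has); added nodes 19, 20, 21, 22, 23, 24, 25; added edges (22,3,has); (22,19,has); (22,21,has); (23,12,has); (23,19,has); (23,20,has); (24,14,has); (24,20,has); (24,21,has); (25,19,has); (25,20,has); (25,21,has); result: nodes: 0:pt, 1:pt, 2:pt, 3:pt, 4:pt, 6:pt, 9:pt, 11:F, 12:pt, 13:pt, 14:pt, 16:F, 17:F, 18:F, 19:pt, 20:pt, 21:pt, 22:F, 23:F, 24:F, 25:F edges: (11,1,hask); (11,2,has); (11,4,has); (11,6,has); (16,4,has); (16,12,has); (16,13,has); (17,6,has); (17,13,has); (17,14,has); (18,12,has); (18,13,has); (18,14,has); (22,3,has); (22,19,has); (22,21,has); (23,12,has); (23,19,has); (23,20,has); (24,14,has); (24,20,has); (24,21,has); (25,19,has); (25,20,has); (25,21,has)
final:
nodes: 0:pt, 1:pt, 2:pt, 3:pt, 4:pt, 6:pt, 9:pt, 11:F, 12:pt, 13:pt, 14:pt, 16:F, 17:F, 18:F, 19:pt, 20:pt, 21:pt, 22:F, 23:F, 24:F, 25:F
edges: (11,1,hask); (11,2,has); (11,4,has); (11,6,has); (16,4,has); (16,12,has); (16,13,has); (17,6,has); (17,13,has); (17,14,has); (18,12,has); (18,13,has); (18,14,has); (22,3,has); (22,19,has); (22,21,has); (23,12,has); (23,19,has); (23,20,has); (24,14,has); (24,20,has); (24,21,has); (25,19,has); (25,20,has); (25,21,has)


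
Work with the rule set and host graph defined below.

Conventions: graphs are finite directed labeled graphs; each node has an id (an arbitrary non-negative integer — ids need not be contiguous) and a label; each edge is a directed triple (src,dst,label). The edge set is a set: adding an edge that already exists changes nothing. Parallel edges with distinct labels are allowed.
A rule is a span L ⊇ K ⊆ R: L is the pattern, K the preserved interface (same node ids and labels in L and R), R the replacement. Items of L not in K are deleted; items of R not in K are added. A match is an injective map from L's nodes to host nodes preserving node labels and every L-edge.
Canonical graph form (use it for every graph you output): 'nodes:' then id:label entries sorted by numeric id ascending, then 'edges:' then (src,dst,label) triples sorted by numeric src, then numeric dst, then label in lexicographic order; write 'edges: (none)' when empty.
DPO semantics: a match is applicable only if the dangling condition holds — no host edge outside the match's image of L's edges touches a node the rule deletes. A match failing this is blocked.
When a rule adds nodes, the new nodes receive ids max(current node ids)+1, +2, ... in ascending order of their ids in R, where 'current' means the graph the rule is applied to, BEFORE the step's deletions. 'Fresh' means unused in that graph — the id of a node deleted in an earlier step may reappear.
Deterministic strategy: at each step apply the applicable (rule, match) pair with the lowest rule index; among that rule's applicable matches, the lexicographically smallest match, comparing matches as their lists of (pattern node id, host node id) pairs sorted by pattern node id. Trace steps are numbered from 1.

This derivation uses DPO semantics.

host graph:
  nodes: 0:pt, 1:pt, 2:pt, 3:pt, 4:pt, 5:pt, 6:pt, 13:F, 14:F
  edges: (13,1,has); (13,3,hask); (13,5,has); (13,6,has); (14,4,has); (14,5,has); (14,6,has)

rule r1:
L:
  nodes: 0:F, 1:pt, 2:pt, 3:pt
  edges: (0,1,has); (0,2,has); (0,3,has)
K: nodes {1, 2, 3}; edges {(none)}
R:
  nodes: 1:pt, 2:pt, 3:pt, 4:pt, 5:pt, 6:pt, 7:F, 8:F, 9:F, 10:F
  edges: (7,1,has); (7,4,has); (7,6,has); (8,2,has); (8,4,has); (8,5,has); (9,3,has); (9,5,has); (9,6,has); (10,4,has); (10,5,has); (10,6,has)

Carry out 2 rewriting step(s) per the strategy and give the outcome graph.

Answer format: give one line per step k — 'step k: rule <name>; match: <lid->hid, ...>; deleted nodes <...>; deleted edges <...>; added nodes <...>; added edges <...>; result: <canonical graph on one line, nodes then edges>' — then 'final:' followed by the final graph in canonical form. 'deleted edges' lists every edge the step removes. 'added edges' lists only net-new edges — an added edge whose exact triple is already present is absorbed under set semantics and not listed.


step 1: rule r1; match: 0->14, 1->4, 2->5, 3->6; deleted nodes 14; deleted edges (14,4,has); (14,5,has); (14,6,has); added nodes 15, 16, 17, 18, 19, 20, 21; added edges (18,4,has); (18,15,has); (18,17,has); (19,5,has); (19,15,has); (19,16,has); (20,6,has); (20,16,has); (20,17,has); (21,15,has); (21,16,has); (21,17,has); result: nodes: 0:pt, 1:pt, 2:pt, 3:pt, 4:pt, 5:pt, 6:pt, 13:F, 15:pt, 16:pt, 17:pt, 18:F, 19:F, 20:F, 21:F edges: (13,1,has); (13,3,hask); (13,5,has); (13,6,has); (18,4,has); (18,15,has); (18,17,has); (19,5,has); (19,15,has); (19,16,has); (20,6,has); (20,16,has); (20,17,has); (21,15,has); (21,16,has); (21,17,has)
step 2: rule r1; match: 0->18, 1->4, 2->15, 3->17; deleted nodes 18; deleted edges (18,4,has); (18,15,has); (18,17,has); added nodes 22, 23, 24, 25, 26, 27, 28; added edges (25,4,has); (25,22,has); (25,24,has); (26,15,has); (26,22,has); (26,23,has); (27,17,has); (27,23,has); (27,24,has); (28,22,has); (28,23,has); (28,24,has); result: nodes: 0:pt, 1:pt, 2:pt, 3:pt, 4:pt, 5:pt, 6:pt, 13:F, 15:pt, 16:pt, 17:pt, 19:F, 20:F, 21:F, 22:pt, 23:pt, 24:pt, 25:F, 26:F, 27:F, 28:F edges: (13,1,has); (13,3,hask); (13,5,has); (13,6,has); (19,5,has); (19,15,has); (19,16,has); (20,6,has); (20,16,has); (20,17,has); (21,15,has); (21,16,has); (21,17,has); (25,4,has); (25,22,has); (25,24,has); (26,15,has); (26,22,has); (26,23,has); (27,17,has); (27,23,has); (27,24,has); (28,22,has); (28,23,has); (28,24,has)
final:
nodes: 0:pt, 1:pt, 2:pt, 3:pt, 4:pt, 5:pt, 6:pt, 13:F, 15:pt, 16:pt, 17:pt, 19:F, 20:F, 21:F, 22:pt, 23:pt, 24:pt, 25:F, 26:F, 27:F, 28:F
edges: (13,1,has); (13,3,hask); (13,5,has); (13,6,has); (19,5,has); (19,15,has); (19,16,has); (20,6,has); (20,16,has); (20,17,has); (21,15,has); (21,16,has); (21,17,has); (25,4,has); (25,22,has); (25,24,has); (26,15,has); (26,22,has); (26,23,has); (27,17,has); (27,23,has); (27,24,has); (28,22,has); (28,23,has); (28,24,has)


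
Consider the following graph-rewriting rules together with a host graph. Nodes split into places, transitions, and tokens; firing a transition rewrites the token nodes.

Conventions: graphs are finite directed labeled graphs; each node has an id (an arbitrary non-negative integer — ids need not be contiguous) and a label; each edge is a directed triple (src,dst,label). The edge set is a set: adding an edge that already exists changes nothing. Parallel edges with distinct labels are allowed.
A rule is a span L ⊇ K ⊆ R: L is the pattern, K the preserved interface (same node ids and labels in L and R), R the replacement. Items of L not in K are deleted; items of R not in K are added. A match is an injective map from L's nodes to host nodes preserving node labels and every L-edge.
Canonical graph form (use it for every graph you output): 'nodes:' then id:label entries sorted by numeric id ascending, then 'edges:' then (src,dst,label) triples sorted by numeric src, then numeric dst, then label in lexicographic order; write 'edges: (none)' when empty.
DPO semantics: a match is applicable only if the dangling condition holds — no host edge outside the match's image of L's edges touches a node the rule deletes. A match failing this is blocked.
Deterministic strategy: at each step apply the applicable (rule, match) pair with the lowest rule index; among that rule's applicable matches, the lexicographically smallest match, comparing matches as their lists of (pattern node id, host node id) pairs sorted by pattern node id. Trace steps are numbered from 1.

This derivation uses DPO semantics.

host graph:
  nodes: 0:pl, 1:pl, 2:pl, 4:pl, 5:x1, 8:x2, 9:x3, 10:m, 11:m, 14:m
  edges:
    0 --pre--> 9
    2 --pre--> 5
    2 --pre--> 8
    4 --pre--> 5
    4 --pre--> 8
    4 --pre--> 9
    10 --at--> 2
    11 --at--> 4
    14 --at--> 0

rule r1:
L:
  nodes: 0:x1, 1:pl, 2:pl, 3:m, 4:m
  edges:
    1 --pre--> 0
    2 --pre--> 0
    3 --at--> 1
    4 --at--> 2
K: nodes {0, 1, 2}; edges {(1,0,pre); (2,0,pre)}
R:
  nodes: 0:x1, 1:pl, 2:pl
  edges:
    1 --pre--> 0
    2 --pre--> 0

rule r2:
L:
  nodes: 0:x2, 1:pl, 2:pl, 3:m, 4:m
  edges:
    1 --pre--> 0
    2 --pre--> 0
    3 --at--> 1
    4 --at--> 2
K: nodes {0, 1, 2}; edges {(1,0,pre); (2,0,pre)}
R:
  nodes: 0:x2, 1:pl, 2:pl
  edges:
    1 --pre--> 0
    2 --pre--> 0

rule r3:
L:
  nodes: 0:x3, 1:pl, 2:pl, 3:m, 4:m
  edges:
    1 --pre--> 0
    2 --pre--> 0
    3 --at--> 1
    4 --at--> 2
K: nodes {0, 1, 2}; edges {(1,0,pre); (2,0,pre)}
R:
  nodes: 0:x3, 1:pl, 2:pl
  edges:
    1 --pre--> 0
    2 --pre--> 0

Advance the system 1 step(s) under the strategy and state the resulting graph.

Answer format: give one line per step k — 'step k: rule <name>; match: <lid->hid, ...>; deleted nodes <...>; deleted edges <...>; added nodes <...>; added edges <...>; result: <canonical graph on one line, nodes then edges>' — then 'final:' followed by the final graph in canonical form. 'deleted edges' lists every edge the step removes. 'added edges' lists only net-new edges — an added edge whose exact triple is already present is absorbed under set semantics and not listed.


step 1: rule r1; match: 0->5, 1->2, 2->4, 3->10, 4->11; deleted nodes 10, 11; deleted edges (10,2,at); (11,4,at); added nodes (none); added edges (none); result: nodes: 0:pl, 1:pl, 2:pl, 4:pl, 5:x1, 8:x2, 9:x3, 14:m edges: (0,9,pre); (2,5,pre); (2,8,pre); (4,5,pre); (4,8,pre); (4,9,pre); (14,0,at)
final:
nodes: 0:pl, 1:pl, 2:pl, 4:pl, 5:x1, 8:x2, 9:x3, 14:m
edges: (0,9,pre); (2,5,pre); (2,8,pre); (4,5,pre); (4,8,pre); (4,9,pre); (14,0,at)


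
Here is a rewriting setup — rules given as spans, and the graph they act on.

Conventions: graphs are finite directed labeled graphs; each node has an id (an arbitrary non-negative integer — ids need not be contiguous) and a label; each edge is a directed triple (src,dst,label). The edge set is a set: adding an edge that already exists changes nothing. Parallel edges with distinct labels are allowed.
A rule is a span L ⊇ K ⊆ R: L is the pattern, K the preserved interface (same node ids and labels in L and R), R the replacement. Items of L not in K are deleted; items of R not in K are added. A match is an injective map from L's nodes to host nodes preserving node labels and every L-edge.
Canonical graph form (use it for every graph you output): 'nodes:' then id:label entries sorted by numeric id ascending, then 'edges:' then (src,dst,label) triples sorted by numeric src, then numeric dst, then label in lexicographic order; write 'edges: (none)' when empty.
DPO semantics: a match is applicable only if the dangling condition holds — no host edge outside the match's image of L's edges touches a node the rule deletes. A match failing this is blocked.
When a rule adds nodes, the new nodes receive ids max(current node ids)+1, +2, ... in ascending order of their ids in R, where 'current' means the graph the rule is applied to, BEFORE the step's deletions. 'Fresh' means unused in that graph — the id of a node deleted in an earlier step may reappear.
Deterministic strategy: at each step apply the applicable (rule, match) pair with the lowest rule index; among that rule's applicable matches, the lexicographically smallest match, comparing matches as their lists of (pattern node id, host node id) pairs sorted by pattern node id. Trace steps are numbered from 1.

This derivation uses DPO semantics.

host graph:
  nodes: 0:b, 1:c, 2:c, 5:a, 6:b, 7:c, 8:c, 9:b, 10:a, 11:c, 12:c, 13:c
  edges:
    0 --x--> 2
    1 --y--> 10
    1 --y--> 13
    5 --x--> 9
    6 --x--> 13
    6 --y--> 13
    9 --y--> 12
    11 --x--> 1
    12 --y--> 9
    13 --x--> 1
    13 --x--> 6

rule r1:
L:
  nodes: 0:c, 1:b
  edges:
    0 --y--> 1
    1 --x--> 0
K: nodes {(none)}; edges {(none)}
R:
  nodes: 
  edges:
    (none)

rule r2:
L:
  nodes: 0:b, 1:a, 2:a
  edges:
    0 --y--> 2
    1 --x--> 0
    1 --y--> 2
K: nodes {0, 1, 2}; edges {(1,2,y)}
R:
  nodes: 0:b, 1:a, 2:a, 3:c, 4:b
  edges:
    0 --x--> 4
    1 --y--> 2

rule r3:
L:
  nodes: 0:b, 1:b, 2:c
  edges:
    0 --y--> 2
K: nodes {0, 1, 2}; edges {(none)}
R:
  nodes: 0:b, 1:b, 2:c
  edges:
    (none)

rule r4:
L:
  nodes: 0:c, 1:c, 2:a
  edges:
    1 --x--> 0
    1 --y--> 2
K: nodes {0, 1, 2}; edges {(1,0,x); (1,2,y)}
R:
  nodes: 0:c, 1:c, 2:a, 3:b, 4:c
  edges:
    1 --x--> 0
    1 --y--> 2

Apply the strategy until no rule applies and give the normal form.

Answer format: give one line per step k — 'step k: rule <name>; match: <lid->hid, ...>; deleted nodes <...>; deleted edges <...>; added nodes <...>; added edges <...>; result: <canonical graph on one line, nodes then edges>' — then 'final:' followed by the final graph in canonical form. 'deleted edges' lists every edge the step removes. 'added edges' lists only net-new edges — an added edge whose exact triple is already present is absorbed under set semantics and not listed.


step 1: rule r3; match: 0->6, 1->0, 2->13; deleted nodes (none); deleted edges (6,13,y); added nodes (none); added edges (none); result: nodes: 0:b, 1:c, 2:c, 5:a, 6:b, 7:c, 8:c, 9:b, 10:a, 11:c, 12:c, 13:c edges: (0,2,x); (1,10,y); (1,13,y); (5,9,x); (6,13,x); (9,12,y); (11,1,x); (12,9,y); (13,1,x); (13,6,x)
step 2: rule r3; match: 0->9, 1->0, 2->12; deleted nodes (none); deleted edges (9,12,y); added nodes (none); added edges (none); result: nodes: 0:b, 1:c, 2:c, 5:a, 6:b, 7:c, 8:c, 9:b, 10:a, 11:c, 12:c, 13:c edges: (0,2,x); (1,10,y); (1,13,y); (5,9,x); (6,13,x); (11,1,x); (12,9,y); (13,1,x); (13,6,x)
final:
nodes: 0:b, 1:c, 2:c, 5:a, 6:b, 7:c, 8:c, 9:b, 10:a, 11:c, 12:c, 13:c
edges: (0,2,x); (1,10,y); (1,13,y); (5,9,x); (6,13,x); (11,1,x); (12,9,y); (13,1,x); (13,6,x)


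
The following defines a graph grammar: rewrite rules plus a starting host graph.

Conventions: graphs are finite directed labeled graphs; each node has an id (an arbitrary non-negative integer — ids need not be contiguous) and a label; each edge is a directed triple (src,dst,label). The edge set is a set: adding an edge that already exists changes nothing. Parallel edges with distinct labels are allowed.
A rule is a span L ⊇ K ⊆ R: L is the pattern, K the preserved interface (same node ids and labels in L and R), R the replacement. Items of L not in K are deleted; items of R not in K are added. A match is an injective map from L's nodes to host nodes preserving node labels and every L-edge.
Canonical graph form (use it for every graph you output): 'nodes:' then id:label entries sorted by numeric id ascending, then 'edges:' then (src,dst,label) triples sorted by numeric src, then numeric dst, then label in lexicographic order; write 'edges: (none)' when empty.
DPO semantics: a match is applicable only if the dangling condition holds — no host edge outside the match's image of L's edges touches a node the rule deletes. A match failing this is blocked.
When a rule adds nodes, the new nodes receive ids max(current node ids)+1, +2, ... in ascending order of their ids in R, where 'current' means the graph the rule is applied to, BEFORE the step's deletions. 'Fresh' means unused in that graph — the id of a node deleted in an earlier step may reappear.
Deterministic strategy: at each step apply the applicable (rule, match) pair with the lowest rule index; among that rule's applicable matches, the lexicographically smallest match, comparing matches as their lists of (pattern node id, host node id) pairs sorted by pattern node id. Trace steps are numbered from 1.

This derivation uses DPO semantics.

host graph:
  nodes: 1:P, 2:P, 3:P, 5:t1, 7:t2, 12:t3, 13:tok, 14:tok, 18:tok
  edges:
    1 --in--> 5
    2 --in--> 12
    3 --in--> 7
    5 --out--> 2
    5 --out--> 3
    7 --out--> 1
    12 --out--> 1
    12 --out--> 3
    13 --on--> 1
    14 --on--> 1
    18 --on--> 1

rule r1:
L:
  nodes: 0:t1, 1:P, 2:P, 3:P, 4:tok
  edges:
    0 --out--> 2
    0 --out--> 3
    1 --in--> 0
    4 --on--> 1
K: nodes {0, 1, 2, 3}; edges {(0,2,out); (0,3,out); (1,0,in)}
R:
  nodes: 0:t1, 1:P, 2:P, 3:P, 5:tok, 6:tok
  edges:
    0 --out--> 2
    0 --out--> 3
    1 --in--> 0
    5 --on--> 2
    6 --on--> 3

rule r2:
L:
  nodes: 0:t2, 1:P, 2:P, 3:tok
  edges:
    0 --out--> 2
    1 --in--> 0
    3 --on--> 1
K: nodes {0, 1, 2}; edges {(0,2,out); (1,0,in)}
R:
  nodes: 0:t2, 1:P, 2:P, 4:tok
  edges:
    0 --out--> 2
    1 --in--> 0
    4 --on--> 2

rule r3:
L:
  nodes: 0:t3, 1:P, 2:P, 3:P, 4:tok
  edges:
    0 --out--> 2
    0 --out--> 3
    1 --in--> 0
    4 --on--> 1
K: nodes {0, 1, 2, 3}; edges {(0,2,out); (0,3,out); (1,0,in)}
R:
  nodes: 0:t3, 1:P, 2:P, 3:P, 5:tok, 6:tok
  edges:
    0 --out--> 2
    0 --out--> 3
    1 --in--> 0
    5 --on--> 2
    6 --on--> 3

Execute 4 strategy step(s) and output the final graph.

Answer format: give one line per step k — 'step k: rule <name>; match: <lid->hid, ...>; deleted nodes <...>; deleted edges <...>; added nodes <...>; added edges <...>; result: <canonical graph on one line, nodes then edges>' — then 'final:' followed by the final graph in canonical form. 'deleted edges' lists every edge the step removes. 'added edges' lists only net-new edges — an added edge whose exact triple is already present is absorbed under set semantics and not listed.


step 1: rule r1; match: 0->5, 1->1, 2->2, 3->3, 4->13; deleted nodes 13; deleted edges (13,1,on); added nodes 19, 20; added edges (19,2,on); (20,3,on); result: nodes: 1:P, 2:P, 3:P, 5:t1, 7:t2, 12:t3, 14:tok, 18:tok, 19:tok, 20:tok edges: (1,5,in); (2,12,in); (3,7,in); (5,2,out); (5,3,out); (7,1,out); (12,1,out); (12,3,out); (14,1,on); (18,1,on); (19,2,on); (20,3,on)
step 2: rule r1; match: 0->5, 1->1, 2->2, 3->3, 4->14; deleted nodes 14; deleted edges (14,1,on); added nodes 21, 22; added edges (21,2,on); (22,3,on); result: nodes: 1:P, 2:P, 3:P, 5:t1, 7:t2, 12:t3, 18:tok, 19:tok, 20:tok, 21:tok, 22:tok edges: (1,5,in); (2,12,in); (3,7,in); (5,2,out); (5,3,out); (7,1,out); (12,1,out); (12,3,out); (18,1,on); (19,2,on); (20,3,on); (21,2,on); (22,3,on)
step 3: rule r1; match: 0->5, 1->1, 2->2, 3->3, 4->18; deleted nodes 18; deleted edges (18,1,on); added nodes 23, 24; added edges (23,2,on); (24,3,on); result: nodes: 1:P, 2:P, 3:P, 5:t1, 7:t2, 12:t3, 19:tok, 20:tok, 21:tok, 22:tok, 23:tok, 24:tok edges: (1,5,in); (2,12,in); (3,7,in); (5,2,out); (5,3,out); (7,1,out); (12,1,out); (12,3,out); (19,2,on); (20,3,on); (21,2,on); (22,3,on); (23,2,on); (24,3,on)
step 4: rule r2; match: 0->7, 1->3, 2->1, 3->20; deleted nodes 20; deleted edges (20,3,on); added nodes 25; added edges (25,1,on); result: nodes: 1:P, 2:P, 3:P, 5:t1, 7:t2, 12:t3, 19:tok, 21:tok, 22:tok, 23:tok, 24:tok, 25:tok edges: (1,5,in); (2,12,in); (3,7,in); (5,2,out); (5,3,out); (7,1,out); (12,1,out); (12,3,out); (19,2,on); (21,2,on); (22,3,on); (23,2,on); (24,3,on); (25,1,on)
final:
nodes: 1:P, 2:P, 3:P, 5:t1, 7:t2, 12:t3, 19:tok, 21:tok, 22:tok, 23:tok, 24:tok, 25:tok
edges: (1,5,in); (2,12,in); (3,7,in); (5,2,out); (5,3,out); (7,1,out); (12,1,out); (12,3,out); (19,2,on); (21,2,on); (22,3,on); (23,2,on); (24,3,on); (25,1,on)


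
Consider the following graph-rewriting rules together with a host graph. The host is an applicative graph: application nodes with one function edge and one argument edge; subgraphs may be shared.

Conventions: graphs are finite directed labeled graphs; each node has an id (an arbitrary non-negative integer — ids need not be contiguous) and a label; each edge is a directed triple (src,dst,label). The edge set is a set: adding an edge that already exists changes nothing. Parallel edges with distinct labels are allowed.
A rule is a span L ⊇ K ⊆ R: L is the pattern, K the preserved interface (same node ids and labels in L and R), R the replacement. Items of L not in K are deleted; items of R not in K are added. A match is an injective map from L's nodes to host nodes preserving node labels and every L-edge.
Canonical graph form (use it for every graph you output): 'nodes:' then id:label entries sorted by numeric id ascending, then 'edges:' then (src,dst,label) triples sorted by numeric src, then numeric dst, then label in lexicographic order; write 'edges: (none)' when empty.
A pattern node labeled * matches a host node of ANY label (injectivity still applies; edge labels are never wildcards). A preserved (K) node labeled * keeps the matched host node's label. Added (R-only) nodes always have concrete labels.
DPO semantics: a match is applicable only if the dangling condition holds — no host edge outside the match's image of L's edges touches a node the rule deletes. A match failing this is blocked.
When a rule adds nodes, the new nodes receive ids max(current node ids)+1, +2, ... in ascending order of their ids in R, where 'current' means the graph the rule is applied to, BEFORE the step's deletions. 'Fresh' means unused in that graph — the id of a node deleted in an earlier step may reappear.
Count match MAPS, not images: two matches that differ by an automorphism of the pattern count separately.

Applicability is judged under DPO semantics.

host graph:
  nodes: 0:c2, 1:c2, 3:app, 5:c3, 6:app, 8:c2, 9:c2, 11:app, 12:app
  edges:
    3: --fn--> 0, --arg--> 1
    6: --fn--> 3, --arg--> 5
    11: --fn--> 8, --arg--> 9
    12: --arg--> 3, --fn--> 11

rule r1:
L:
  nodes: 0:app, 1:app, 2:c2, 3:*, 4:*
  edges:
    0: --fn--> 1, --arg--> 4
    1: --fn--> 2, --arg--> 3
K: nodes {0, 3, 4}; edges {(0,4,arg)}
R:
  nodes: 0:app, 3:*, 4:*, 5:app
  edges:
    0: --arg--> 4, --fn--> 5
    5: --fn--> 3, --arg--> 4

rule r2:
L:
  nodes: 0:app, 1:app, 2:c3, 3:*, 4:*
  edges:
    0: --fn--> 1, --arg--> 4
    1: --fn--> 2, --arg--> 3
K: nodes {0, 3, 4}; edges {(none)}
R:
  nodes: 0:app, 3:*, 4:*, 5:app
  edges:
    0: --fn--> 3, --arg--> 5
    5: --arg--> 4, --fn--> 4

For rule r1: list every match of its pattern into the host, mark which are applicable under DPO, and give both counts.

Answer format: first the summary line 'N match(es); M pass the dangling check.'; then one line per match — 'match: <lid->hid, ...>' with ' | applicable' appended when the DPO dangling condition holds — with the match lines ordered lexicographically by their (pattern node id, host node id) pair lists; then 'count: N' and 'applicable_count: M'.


2 match(es); 1 pass the dangling check.
match: 0->6, 1->3, 2->0, 3->1, 4->5
match: 0->12, 1->11, 2->8, 3->9, 4->3 | applicable
count: 2
applicable_count: 1


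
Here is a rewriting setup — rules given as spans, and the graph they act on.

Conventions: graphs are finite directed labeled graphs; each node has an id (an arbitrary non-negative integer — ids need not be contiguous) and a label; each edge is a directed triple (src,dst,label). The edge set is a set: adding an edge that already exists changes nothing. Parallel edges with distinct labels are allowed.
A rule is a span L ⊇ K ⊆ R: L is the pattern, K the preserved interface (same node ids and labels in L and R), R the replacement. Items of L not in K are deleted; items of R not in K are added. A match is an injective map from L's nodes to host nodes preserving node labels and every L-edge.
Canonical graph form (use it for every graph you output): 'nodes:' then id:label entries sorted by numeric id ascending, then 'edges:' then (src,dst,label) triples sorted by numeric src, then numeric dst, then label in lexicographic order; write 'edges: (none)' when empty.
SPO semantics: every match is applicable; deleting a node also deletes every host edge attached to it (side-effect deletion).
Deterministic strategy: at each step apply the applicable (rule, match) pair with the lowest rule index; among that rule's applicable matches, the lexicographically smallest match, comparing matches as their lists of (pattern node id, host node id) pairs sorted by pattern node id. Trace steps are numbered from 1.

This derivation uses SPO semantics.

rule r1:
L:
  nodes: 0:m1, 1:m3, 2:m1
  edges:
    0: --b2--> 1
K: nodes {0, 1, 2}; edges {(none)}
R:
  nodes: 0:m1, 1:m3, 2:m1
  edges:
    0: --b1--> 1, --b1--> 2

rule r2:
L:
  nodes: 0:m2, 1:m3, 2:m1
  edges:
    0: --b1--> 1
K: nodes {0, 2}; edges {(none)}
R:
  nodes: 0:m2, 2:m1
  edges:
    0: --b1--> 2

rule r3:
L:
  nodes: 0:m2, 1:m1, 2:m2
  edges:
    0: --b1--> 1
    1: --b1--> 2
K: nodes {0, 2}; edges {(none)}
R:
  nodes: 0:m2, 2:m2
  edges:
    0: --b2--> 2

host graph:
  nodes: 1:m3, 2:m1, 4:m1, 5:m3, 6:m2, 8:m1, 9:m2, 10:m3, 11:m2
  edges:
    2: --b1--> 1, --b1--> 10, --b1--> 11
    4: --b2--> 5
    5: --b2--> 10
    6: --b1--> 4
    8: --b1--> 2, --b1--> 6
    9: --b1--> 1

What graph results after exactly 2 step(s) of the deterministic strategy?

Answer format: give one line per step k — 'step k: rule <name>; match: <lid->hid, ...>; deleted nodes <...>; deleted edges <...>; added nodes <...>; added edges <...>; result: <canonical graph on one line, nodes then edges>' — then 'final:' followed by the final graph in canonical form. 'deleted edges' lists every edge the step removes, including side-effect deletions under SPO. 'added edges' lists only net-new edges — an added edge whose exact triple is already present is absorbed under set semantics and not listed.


step 1: rule r1; match: 0->4, 1->5, 2->2; deleted nodes (none); deleted edges (4,5,b2); added nodes (none); added edges (4,2,b1); (4,5,b1); result: nodes: 1:m3, 2:m1, 4:m1, 5:m3, 6:m2, 8:m1, 9:m2, 10:m3, 11:m2 edges: (2,1,b1); (2,10,b1); (2,11,b1); (4,2,b1); (4,5,b1); (5,10,b2); (6,4,b1); (8,2,b1); (8,6,b1); (9,1,b1)
step 2: rule r2; match: 0->9, 1->1, 2->2; deleted nodes 1; deleted edges (2,1,b1); (9,1,b1); added nodes (none); added edges (9,2,b1); result: nodes: 2:m1, 4:m1, 5:m3, 6:m2, 8:m1, 9:m2, 10:m3, 11:m2 edges: (2,10,b1); (2,11,b1); (4,2,b1); (4,5,b1); (5,10,b2); (6,4,b1); (8,2,b1); (8,6,b1); (9,2,b1)
final:
nodes: 2:m1, 4:m1, 5:m3, 6:m2, 8:m1, 9:m2, 10:m3, 11:m2
edges: (2,10,b1); (2,11,b1); (4,2,b1); (4,5,b1); (5,10,b2); (6,4,b1); (8,2,b1); (8,6,b1); (9,2,b1)


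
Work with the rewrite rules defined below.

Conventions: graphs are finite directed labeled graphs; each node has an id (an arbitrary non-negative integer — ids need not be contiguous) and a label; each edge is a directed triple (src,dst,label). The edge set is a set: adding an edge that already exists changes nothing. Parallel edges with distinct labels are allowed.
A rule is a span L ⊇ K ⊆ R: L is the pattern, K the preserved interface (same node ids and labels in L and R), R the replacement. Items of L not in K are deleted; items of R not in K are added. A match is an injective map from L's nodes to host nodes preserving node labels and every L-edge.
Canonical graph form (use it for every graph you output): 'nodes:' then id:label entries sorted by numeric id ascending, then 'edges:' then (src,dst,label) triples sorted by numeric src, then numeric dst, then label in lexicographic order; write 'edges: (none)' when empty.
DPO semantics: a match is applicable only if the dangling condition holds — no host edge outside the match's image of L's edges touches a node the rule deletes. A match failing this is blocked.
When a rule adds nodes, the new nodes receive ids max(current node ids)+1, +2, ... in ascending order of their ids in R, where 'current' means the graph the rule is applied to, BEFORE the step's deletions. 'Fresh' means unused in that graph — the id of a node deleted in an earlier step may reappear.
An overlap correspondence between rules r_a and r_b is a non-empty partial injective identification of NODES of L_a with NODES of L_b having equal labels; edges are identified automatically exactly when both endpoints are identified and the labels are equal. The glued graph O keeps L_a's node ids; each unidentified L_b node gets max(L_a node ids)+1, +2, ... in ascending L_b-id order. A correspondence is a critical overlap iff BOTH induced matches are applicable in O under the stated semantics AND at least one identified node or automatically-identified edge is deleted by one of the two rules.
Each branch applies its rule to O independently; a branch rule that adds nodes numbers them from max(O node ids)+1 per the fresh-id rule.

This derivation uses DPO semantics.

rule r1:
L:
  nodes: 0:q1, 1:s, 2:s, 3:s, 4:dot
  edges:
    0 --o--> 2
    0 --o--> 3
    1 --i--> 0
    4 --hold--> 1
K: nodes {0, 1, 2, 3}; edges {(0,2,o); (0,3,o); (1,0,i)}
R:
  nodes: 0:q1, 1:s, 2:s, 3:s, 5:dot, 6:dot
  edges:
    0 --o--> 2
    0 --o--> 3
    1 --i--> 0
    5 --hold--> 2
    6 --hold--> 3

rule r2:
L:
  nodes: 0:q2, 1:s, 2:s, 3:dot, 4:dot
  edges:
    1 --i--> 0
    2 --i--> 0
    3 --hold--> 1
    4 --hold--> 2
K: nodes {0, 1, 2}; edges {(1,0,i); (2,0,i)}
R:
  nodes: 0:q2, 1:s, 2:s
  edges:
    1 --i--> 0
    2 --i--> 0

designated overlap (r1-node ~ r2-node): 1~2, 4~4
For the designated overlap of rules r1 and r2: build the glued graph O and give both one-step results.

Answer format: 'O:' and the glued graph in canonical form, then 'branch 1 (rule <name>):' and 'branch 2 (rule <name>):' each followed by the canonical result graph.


O:
nodes: 0:q1, 1:s, 2:s, 3:s, 4:dot, 5:q2, 6:s, 7:dot
edges: (0,2,o); (0,3,o); (1,0,i); (1,5,i); (4,1,hold); (6,5,i); (7,6,hold)
branch 1 (rule r1):
nodes: 0:q1, 1:s, 2:s, 3:s, 5:q2, 6:s, 7:dot, 8:dot, 9:dot
edges: (0,2,o); (0,3,o); (1,0,i); (1,5,i); (6,5,i); (7,6,hold); (8,2,hold); (9,3,hold)
branch 2 (rule r2):
nodes: 0:q1, 1:s, 2:s, 3:s, 5:q2, 6:s
edges: (0,2,o); (0,3,o); (1,0,i); (1,5,i); (6,5,i)


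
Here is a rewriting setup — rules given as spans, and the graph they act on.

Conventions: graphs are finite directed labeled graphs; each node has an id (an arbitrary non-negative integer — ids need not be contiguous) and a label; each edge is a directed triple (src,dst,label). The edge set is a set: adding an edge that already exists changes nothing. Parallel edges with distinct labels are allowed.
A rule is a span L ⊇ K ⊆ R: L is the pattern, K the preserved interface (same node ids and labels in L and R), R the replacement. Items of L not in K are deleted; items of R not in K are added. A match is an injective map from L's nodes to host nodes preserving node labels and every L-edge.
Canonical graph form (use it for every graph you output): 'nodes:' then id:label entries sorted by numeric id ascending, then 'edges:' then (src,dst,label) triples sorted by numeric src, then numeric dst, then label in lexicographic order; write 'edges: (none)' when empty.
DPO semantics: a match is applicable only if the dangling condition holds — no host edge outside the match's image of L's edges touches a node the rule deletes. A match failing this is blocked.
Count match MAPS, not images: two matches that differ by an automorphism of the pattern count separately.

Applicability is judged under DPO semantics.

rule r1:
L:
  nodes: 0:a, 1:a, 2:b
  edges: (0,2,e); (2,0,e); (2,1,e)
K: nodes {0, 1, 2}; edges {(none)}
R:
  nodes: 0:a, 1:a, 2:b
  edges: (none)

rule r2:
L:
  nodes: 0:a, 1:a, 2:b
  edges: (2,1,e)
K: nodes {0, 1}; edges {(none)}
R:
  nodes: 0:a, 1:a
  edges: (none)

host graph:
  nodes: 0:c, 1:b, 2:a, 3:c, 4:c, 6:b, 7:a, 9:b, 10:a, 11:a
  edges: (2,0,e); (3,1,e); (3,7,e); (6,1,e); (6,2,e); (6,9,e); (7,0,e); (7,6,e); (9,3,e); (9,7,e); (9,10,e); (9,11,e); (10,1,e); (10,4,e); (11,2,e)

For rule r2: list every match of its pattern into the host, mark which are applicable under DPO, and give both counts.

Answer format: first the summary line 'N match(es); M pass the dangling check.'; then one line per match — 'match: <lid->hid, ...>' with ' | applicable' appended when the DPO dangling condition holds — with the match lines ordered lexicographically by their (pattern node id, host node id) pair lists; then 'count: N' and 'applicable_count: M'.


12 match(es); 0 pass the dangling check.
match: 0->2, 1->7, 2->9
match: 0->2, 1->10, 2->9
match: 0->2, 1->11, 2->9
match: 0->7, 1->2, 2->6
match: 0->7, 1->10, 2->9
match: 0->7, 1->11, 2->9
match: 0->10, 1->2, 2->6
match: 0->10, 1->7, 2->9
match: 0->10, 1->11, 2->9
match: 0->11, 1->2, 2->6
match: 0->11, 1->7, 2->9
match: 0->11, 1->10, 2->9
count: 12
applicable_count: 0
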